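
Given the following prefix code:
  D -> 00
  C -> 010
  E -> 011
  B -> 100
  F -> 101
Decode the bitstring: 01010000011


Decoding step by step:
Bits 010 -> C
Bits 100 -> B
Bits 00 -> D
Bits 011 -> E


Decoded message: CBDE


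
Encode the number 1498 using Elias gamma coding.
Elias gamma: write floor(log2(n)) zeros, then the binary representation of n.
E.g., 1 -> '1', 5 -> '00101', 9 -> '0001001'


num_bits = floor(log2(1498)) + 1 = 11
leading_zeros = num_bits - 1 = 10
binary(1498) = 10111011010

Elias gamma(1498) = '0000000000' + '10111011010' = 000000000010111011010 (21 bits)


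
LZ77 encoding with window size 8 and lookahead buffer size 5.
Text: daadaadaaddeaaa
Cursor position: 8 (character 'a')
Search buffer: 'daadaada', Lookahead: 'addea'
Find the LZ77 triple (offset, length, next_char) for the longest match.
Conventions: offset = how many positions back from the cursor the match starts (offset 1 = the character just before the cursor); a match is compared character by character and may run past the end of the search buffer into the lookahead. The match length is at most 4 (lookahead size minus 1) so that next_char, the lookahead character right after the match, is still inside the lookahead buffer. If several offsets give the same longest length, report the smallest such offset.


Try each offset into the search buffer:
  offset=1 (pos 7, char 'a'): match length 1
  offset=2 (pos 6, char 'd'): match length 0
  offset=3 (pos 5, char 'a'): match length 2
  offset=4 (pos 4, char 'a'): match length 1
  offset=5 (pos 3, char 'd'): match length 0
  offset=6 (pos 2, char 'a'): match length 2
  offset=7 (pos 1, char 'a'): match length 1
  offset=8 (pos 0, char 'd'): match length 0
Longest match has length 2, found at offsets 3, 6; take the smallest, offset 3.
next_char = character at position 8 + 2 = 10 -> 'd'

Best match: offset=3, length=2 (matching 'ad' starting at position 5)
LZ77 triple: (3, 2, 'd')


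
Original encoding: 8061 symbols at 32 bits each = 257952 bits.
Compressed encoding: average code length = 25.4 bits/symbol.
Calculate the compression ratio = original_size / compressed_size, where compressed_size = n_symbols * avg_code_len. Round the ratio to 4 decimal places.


original_size = n_symbols * orig_bits = 8061 * 32 = 257952 bits
compressed_size = n_symbols * avg_code_len = 8061 * 25.4 = 204749.4 bits
ratio = original_size / compressed_size = 257952 / 204749.4 = 1.2598

Compression ratio = 1.2598


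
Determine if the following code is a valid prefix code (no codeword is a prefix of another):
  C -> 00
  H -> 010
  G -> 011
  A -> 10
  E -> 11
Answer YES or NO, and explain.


Checking each pair (does one codeword prefix another?):
  C='00' vs H='010': no prefix
  C='00' vs G='011': no prefix
  C='00' vs A='10': no prefix
  C='00' vs E='11': no prefix
  H='010' vs C='00': no prefix
  H='010' vs G='011': no prefix
  H='010' vs A='10': no prefix
  H='010' vs E='11': no prefix
  G='011' vs C='00': no prefix
  G='011' vs H='010': no prefix
  G='011' vs A='10': no prefix
  G='011' vs E='11': no prefix
  A='10' vs C='00': no prefix
  A='10' vs H='010': no prefix
  A='10' vs G='011': no prefix
  A='10' vs E='11': no prefix
  E='11' vs C='00': no prefix
  E='11' vs H='010': no prefix
  E='11' vs G='011': no prefix
  E='11' vs A='10': no prefix
No violation found over all pairs.

YES -- this is a valid prefix code. No codeword is a prefix of any other codeword.


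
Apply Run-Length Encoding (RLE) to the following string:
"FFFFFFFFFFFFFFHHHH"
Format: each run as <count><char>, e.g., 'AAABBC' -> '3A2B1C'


Scanning runs left to right:
  i=0: run of 'F' x 14 -> '14F'
  i=14: run of 'H' x 4 -> '4H'

RLE = 14F4H


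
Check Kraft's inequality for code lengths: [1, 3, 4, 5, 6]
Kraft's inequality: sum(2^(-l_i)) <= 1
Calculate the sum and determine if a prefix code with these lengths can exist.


Sum = 2^(-1) + 2^(-3) + 2^(-4) + 2^(-5) + 2^(-6)
    = 0.5 + 0.125 + 0.0625 + 0.03125 + 0.015625
    = 47/64 = 0.734375
Since 0.734375 <= 1, Kraft's inequality IS satisfied.
A prefix code with these lengths CAN exist.

Kraft sum = 0.734375. Satisfied.


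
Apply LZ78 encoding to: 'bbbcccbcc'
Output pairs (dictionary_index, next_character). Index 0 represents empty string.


LZ78 encoding steps:
Dictionary: {0: ''}
Step 1: w='' (idx 0), next='b' -> output (0, 'b'), add 'b' as idx 1
Step 2: w='b' (idx 1), next='b' -> output (1, 'b'), add 'bb' as idx 2
Step 3: w='' (idx 0), next='c' -> output (0, 'c'), add 'c' as idx 3
Step 4: w='c' (idx 3), next='c' -> output (3, 'c'), add 'cc' as idx 4
Step 5: w='b' (idx 1), next='c' -> output (1, 'c'), add 'bc' as idx 5
Step 6: w='c' (idx 3), end of input -> output (3, '')


Encoded: [(0, 'b'), (1, 'b'), (0, 'c'), (3, 'c'), (1, 'c'), (3, '')]


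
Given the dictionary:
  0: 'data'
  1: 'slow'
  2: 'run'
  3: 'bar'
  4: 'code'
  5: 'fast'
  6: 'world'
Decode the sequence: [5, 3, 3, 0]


Look up each index in the dictionary:
  5 -> 'fast'
  3 -> 'bar'
  3 -> 'bar'
  0 -> 'data'

Decoded: "fast bar bar data"


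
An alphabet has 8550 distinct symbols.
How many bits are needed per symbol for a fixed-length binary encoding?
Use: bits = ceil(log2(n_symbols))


log2(8550) = 13.0617
Bracket: 2^13 = 8192 < 8550 <= 2^14 = 16384
So ceil(log2(8550)) = 14

bits = ceil(log2(8550)) = ceil(13.0617) = 14 bits


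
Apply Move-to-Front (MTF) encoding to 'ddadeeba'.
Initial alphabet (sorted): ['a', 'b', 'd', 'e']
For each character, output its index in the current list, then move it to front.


MTF encoding:
'd': index 2 in ['a', 'b', 'd', 'e'] -> ['d', 'a', 'b', 'e']
'd': index 0 in ['d', 'a', 'b', 'e'] -> ['d', 'a', 'b', 'e']
'a': index 1 in ['d', 'a', 'b', 'e'] -> ['a', 'd', 'b', 'e']
'd': index 1 in ['a', 'd', 'b', 'e'] -> ['d', 'a', 'b', 'e']
'e': index 3 in ['d', 'a', 'b', 'e'] -> ['e', 'd', 'a', 'b']
'e': index 0 in ['e', 'd', 'a', 'b'] -> ['e', 'd', 'a', 'b']
'b': index 3 in ['e', 'd', 'a', 'b'] -> ['b', 'e', 'd', 'a']
'a': index 3 in ['b', 'e', 'd', 'a'] -> ['a', 'b', 'e', 'd']


Output: [2, 0, 1, 1, 3, 0, 3, 3]


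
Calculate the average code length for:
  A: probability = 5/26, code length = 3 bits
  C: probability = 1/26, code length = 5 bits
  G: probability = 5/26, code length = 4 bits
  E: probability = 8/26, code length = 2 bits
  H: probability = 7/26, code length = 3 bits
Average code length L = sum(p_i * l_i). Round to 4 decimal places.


Weighted contributions p_i * l_i:
  A: (5/26) * 3 = 15/26
  C: (1/26) * 5 = 5/26
  G: (5/26) * 4 = 20/26
  E: (8/26) * 2 = 16/26
  H: (7/26) * 3 = 21/26
Sum = (15 + 5 + 20 + 16 + 21)/26 = 77/26

L = 77/26 = 2.9615 bits/symbol


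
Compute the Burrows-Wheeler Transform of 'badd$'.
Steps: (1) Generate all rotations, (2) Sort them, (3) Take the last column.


Rotations (sorted):
  0: $badd -> last char: d
  1: add$b -> last char: b
  2: badd$ -> last char: $
  3: d$bad -> last char: d
  4: dd$ba -> last char: a


BWT = db$da


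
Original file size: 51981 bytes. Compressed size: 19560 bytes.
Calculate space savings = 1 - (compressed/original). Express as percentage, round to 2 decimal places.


ratio = compressed/original = 19560/51981 = 0.376291
savings = 1 - ratio = 1 - 0.376291 = 0.623709
as a percentage: 0.623709 * 100 = 62.37%

Space savings = 1 - 19560/51981 = 62.37%


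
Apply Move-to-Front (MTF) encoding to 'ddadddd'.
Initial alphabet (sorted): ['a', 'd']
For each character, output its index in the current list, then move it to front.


MTF encoding:
'd': index 1 in ['a', 'd'] -> ['d', 'a']
'd': index 0 in ['d', 'a'] -> ['d', 'a']
'a': index 1 in ['d', 'a'] -> ['a', 'd']
'd': index 1 in ['a', 'd'] -> ['d', 'a']
'd': index 0 in ['d', 'a'] -> ['d', 'a']
'd': index 0 in ['d', 'a'] -> ['d', 'a']
'd': index 0 in ['d', 'a'] -> ['d', 'a']


Output: [1, 0, 1, 1, 0, 0, 0]


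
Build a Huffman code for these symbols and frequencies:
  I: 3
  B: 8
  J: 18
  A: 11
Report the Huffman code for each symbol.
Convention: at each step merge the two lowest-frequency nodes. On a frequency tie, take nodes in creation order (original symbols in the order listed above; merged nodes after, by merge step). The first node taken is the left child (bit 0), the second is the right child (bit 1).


Huffman tree construction:
Step 1: Merge I(3) + B(8) = 11
Step 2: Merge A(11) + (I+B)(11) = 22
Step 3: Merge J(18) + (A+(I+B))(22) = 40
Read each symbol's code off the tree from the root (left child = 0, right child = 1).

Codes:
  I: 110 (length 3)
  B: 111 (length 3)
  J: 0 (length 1)
  A: 10 (length 2)
Average code length: 73/40 = 1.8250 bits/symbol


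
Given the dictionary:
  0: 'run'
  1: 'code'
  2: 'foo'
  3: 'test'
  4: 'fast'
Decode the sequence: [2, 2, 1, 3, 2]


Look up each index in the dictionary:
  2 -> 'foo'
  2 -> 'foo'
  1 -> 'code'
  3 -> 'test'
  2 -> 'foo'

Decoded: "foo foo code test foo"


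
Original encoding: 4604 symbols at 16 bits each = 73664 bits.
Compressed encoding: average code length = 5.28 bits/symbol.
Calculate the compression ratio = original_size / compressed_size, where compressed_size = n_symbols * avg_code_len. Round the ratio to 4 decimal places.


original_size = n_symbols * orig_bits = 4604 * 16 = 73664 bits
compressed_size = n_symbols * avg_code_len = 4604 * 5.28 = 24309.12 bits
ratio = original_size / compressed_size = 73664 / 24309.12 = 3.0303

Compression ratio = 3.0303


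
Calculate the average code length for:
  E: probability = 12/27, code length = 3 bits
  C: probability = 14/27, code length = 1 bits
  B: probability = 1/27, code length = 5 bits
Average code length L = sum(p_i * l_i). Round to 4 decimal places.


Weighted contributions p_i * l_i:
  E: (12/27) * 3 = 36/27
  C: (14/27) * 1 = 14/27
  B: (1/27) * 5 = 5/27
Sum = (36 + 14 + 5)/27 = 55/27

L = 55/27 = 2.0370 bits/symbol


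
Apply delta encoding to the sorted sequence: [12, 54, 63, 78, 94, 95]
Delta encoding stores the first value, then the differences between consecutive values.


First value: 12
Deltas:
  54 - 12 = 42
  63 - 54 = 9
  78 - 63 = 15
  94 - 78 = 16
  95 - 94 = 1


Delta encoded: [12, 42, 9, 15, 16, 1]


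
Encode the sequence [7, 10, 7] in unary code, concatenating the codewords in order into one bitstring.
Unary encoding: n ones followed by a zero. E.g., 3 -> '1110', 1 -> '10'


Encode each number as n ones followed by a terminating 0:
  7 -> 11111110 (8 bits)
  10 -> 11111111110 (11 bits)
  7 -> 11111110 (8 bits)
Total length = 8 + 11 + 8 = 27 bits.

Unary([7, 10, 7]) = 111111101111111111011111110 (27 bits)


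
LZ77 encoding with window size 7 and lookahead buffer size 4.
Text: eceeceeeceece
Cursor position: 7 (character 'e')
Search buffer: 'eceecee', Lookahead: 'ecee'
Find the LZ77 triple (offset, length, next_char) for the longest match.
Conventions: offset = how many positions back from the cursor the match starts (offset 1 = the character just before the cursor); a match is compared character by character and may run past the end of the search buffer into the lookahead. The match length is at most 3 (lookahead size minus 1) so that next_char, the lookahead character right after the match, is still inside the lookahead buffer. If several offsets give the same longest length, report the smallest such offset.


Try each offset into the search buffer:
  offset=1 (pos 6, char 'e'): match length 1
  offset=2 (pos 5, char 'e'): match length 1
  offset=3 (pos 4, char 'c'): match length 0
  offset=4 (pos 3, char 'e'): match length 3
  offset=5 (pos 2, char 'e'): match length 1
  offset=6 (pos 1, char 'c'): match length 0
  offset=7 (pos 0, char 'e'): match length 3
Longest match has length 3, found at offsets 4, 7; take the smallest, offset 4.
next_char = character at position 7 + 3 = 10 -> 'e'

Best match: offset=4, length=3 (matching 'ece' starting at position 3)
LZ77 triple: (4, 3, 'e')


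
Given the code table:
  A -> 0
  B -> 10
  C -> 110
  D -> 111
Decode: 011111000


Decoding:
0 -> A
111 -> D
110 -> C
0 -> A
0 -> A


Result: ADCAA


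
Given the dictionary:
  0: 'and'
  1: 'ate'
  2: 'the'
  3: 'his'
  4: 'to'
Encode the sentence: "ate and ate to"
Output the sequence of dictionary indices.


Look up each word in the dictionary:
  'ate' -> 1
  'and' -> 0
  'ate' -> 1
  'to' -> 4

Encoded: [1, 0, 1, 4]


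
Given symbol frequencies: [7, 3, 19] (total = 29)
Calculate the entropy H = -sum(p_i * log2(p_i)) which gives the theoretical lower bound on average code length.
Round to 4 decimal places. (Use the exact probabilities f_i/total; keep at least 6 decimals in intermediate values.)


Per-symbol terms -p_i * log2(p_i) with p_i = f_i/29:
  p = 7/29 = 0.241379: log2(p) = -2.050626, -p*log2(p) = 0.494979
  p = 3/29 = 0.103448: log2(p) = -3.273018, -p*log2(p) = 0.338588
  p = 19/29 = 0.655172: log2(p) = -0.610053, -p*log2(p) = 0.399690
H = 0.494979 + 0.338588 + 0.399690 = 1.233257

H = 1.2333 bits/symbol


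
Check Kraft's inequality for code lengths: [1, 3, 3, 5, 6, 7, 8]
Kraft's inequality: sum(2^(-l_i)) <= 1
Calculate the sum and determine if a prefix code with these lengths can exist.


Sum = 2^(-1) + 2^(-3) + 2^(-3) + 2^(-5) + 2^(-6) + 2^(-7) + 2^(-8)
    = 0.5 + 0.125 + 0.125 + 0.03125 + 0.015625 + 0.0078125 + 0.00390625
    = 207/256 = 0.80859375
Since 0.80859375 <= 1, Kraft's inequality IS satisfied.
A prefix code with these lengths CAN exist.

Kraft sum = 0.80859375. Satisfied.


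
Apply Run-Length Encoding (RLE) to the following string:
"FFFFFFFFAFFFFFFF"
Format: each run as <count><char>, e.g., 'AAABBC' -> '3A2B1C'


Scanning runs left to right:
  i=0: run of 'F' x 8 -> '8F'
  i=8: run of 'A' x 1 -> '1A'
  i=9: run of 'F' x 7 -> '7F'

RLE = 8F1A7F


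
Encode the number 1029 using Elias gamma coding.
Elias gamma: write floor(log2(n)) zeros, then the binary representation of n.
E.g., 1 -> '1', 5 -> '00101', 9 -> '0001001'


num_bits = floor(log2(1029)) + 1 = 11
leading_zeros = num_bits - 1 = 10
binary(1029) = 10000000101

Elias gamma(1029) = '0000000000' + '10000000101' = 000000000010000000101 (21 bits)


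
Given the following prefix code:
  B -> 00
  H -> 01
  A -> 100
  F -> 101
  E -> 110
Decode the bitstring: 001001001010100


Decoding step by step:
Bits 00 -> B
Bits 100 -> A
Bits 100 -> A
Bits 101 -> F
Bits 01 -> H
Bits 00 -> B


Decoded message: BAAFHB


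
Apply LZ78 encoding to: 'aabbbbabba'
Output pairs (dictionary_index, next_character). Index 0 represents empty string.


LZ78 encoding steps:
Dictionary: {0: ''}
Step 1: w='' (idx 0), next='a' -> output (0, 'a'), add 'a' as idx 1
Step 2: w='a' (idx 1), next='b' -> output (1, 'b'), add 'ab' as idx 2
Step 3: w='' (idx 0), next='b' -> output (0, 'b'), add 'b' as idx 3
Step 4: w='b' (idx 3), next='b' -> output (3, 'b'), add 'bb' as idx 4
Step 5: w='ab' (idx 2), next='b' -> output (2, 'b'), add 'abb' as idx 5
Step 6: w='a' (idx 1), end of input -> output (1, '')


Encoded: [(0, 'a'), (1, 'b'), (0, 'b'), (3, 'b'), (2, 'b'), (1, '')]


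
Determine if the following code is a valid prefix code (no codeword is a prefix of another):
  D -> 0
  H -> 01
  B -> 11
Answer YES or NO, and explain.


Checking each pair (does one codeword prefix another?):
  D='0' vs H='01': prefix -- VIOLATION

NO -- this is NOT a valid prefix code. D (0) is a prefix of H (01).


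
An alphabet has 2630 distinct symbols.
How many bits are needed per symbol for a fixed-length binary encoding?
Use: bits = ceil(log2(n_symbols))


log2(2630) = 11.3608
Bracket: 2^11 = 2048 < 2630 <= 2^12 = 4096
So ceil(log2(2630)) = 12

bits = ceil(log2(2630)) = ceil(11.3608) = 12 bits


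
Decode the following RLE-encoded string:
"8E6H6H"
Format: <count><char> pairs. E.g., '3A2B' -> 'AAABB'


Expanding each <count><char> pair:
  8E -> 'EEEEEEEE'
  6H -> 'HHHHHH'
  6H -> 'HHHHHH'

Decoded = EEEEEEEEHHHHHHHHHHHH


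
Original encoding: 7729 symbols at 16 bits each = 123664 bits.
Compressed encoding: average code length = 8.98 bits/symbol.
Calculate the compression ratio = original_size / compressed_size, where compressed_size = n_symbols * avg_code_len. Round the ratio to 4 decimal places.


original_size = n_symbols * orig_bits = 7729 * 16 = 123664 bits
compressed_size = n_symbols * avg_code_len = 7729 * 8.98 = 69406.42 bits
ratio = original_size / compressed_size = 123664 / 69406.42 = 1.7817

Compression ratio = 1.7817


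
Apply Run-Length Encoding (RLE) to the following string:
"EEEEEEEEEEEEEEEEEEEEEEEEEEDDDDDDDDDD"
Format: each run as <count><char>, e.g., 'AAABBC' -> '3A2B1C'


Scanning runs left to right:
  i=0: run of 'E' x 26 -> '26E'
  i=26: run of 'D' x 10 -> '10D'

RLE = 26E10D


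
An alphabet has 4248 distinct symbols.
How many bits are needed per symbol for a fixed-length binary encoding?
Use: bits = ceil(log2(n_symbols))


log2(4248) = 12.0526
Bracket: 2^12 = 4096 < 4248 <= 2^13 = 8192
So ceil(log2(4248)) = 13

bits = ceil(log2(4248)) = ceil(12.0526) = 13 bits


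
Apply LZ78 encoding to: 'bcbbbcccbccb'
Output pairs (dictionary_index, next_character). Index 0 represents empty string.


LZ78 encoding steps:
Dictionary: {0: ''}
Step 1: w='' (idx 0), next='b' -> output (0, 'b'), add 'b' as idx 1
Step 2: w='' (idx 0), next='c' -> output (0, 'c'), add 'c' as idx 2
Step 3: w='b' (idx 1), next='b' -> output (1, 'b'), add 'bb' as idx 3
Step 4: w='b' (idx 1), next='c' -> output (1, 'c'), add 'bc' as idx 4
Step 5: w='c' (idx 2), next='c' -> output (2, 'c'), add 'cc' as idx 5
Step 6: w='bc' (idx 4), next='c' -> output (4, 'c'), add 'bcc' as idx 6
Step 7: w='b' (idx 1), end of input -> output (1, '')


Encoded: [(0, 'b'), (0, 'c'), (1, 'b'), (1, 'c'), (2, 'c'), (4, 'c'), (1, '')]


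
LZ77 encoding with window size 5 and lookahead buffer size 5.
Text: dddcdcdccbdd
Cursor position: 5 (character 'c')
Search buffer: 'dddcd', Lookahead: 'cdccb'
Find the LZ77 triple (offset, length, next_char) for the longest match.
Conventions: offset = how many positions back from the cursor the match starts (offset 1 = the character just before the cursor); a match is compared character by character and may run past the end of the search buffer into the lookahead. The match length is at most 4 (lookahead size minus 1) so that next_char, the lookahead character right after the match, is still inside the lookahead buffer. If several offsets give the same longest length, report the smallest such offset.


Try each offset into the search buffer:
  offset=1 (pos 4, char 'd'): match length 0
  offset=2 (pos 3, char 'c'): match length 3
  offset=3 (pos 2, char 'd'): match length 0
  offset=4 (pos 1, char 'd'): match length 0
  offset=5 (pos 0, char 'd'): match length 0
Longest match has length 3 at offset 2.
next_char = character at position 5 + 3 = 8 -> 'c'

Best match: offset=2, length=3 (matching 'cdc' starting at position 3)
LZ77 triple: (2, 3, 'c')


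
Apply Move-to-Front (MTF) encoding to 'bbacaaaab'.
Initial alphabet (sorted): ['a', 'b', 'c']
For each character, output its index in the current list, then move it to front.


MTF encoding:
'b': index 1 in ['a', 'b', 'c'] -> ['b', 'a', 'c']
'b': index 0 in ['b', 'a', 'c'] -> ['b', 'a', 'c']
'a': index 1 in ['b', 'a', 'c'] -> ['a', 'b', 'c']
'c': index 2 in ['a', 'b', 'c'] -> ['c', 'a', 'b']
'a': index 1 in ['c', 'a', 'b'] -> ['a', 'c', 'b']
'a': index 0 in ['a', 'c', 'b'] -> ['a', 'c', 'b']
'a': index 0 in ['a', 'c', 'b'] -> ['a', 'c', 'b']
'a': index 0 in ['a', 'c', 'b'] -> ['a', 'c', 'b']
'b': index 2 in ['a', 'c', 'b'] -> ['b', 'a', 'c']


Output: [1, 0, 1, 2, 1, 0, 0, 0, 2]


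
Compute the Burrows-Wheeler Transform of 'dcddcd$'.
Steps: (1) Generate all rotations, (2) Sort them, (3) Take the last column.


Rotations (sorted):
  0: $dcddcd -> last char: d
  1: cd$dcdd -> last char: d
  2: cddcd$d -> last char: d
  3: d$dcddc -> last char: c
  4: dcd$dcd -> last char: d
  5: dcddcd$ -> last char: $
  6: ddcd$dc -> last char: c


BWT = dddcd$c


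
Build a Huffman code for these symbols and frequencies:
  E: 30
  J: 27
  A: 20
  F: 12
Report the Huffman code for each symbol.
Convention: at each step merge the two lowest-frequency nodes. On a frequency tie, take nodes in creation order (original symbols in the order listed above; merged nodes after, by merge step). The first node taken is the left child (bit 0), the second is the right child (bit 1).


Huffman tree construction:
Step 1: Merge F(12) + A(20) = 32
Step 2: Merge J(27) + E(30) = 57
Step 3: Merge (F+A)(32) + (J+E)(57) = 89
Read each symbol's code off the tree from the root (left child = 0, right child = 1).

Codes:
  E: 11 (length 2)
  J: 10 (length 2)
  A: 01 (length 2)
  F: 00 (length 2)
Average code length: 178/89 = 2.0000 bits/symbol


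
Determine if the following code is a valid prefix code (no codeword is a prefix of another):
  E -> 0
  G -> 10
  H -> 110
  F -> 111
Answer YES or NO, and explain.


Checking each pair (does one codeword prefix another?):
  E='0' vs G='10': no prefix
  E='0' vs H='110': no prefix
  E='0' vs F='111': no prefix
  G='10' vs E='0': no prefix
  G='10' vs H='110': no prefix
  G='10' vs F='111': no prefix
  H='110' vs E='0': no prefix
  H='110' vs G='10': no prefix
  H='110' vs F='111': no prefix
  F='111' vs E='0': no prefix
  F='111' vs G='10': no prefix
  F='111' vs H='110': no prefix
No violation found over all pairs.

YES -- this is a valid prefix code. No codeword is a prefix of any other codeword.


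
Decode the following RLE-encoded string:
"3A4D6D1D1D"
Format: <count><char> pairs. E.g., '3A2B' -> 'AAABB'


Expanding each <count><char> pair:
  3A -> 'AAA'
  4D -> 'DDDD'
  6D -> 'DDDDDD'
  1D -> 'D'
  1D -> 'D'

Decoded = AAADDDDDDDDDDDD


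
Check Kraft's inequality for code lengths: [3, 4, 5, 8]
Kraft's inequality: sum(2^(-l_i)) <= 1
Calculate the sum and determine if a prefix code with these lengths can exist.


Sum = 2^(-3) + 2^(-4) + 2^(-5) + 2^(-8)
    = 0.125 + 0.0625 + 0.03125 + 0.00390625
    = 57/256 = 0.22265625
Since 0.22265625 <= 1, Kraft's inequality IS satisfied.
A prefix code with these lengths CAN exist.

Kraft sum = 0.22265625. Satisfied.


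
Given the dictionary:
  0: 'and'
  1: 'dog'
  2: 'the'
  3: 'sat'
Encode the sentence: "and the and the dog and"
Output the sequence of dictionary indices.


Look up each word in the dictionary:
  'and' -> 0
  'the' -> 2
  'and' -> 0
  'the' -> 2
  'dog' -> 1
  'and' -> 0

Encoded: [0, 2, 0, 2, 1, 0]


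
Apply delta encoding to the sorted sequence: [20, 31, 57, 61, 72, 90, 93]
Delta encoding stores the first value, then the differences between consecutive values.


First value: 20
Deltas:
  31 - 20 = 11
  57 - 31 = 26
  61 - 57 = 4
  72 - 61 = 11
  90 - 72 = 18
  93 - 90 = 3


Delta encoded: [20, 11, 26, 4, 11, 18, 3]


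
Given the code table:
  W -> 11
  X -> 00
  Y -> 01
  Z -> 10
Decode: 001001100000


Decoding:
00 -> X
10 -> Z
01 -> Y
10 -> Z
00 -> X
00 -> X


Result: XZYZXX


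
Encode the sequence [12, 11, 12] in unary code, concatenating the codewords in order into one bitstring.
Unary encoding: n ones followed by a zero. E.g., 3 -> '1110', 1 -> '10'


Encode each number as n ones followed by a terminating 0:
  12 -> 1111111111110 (13 bits)
  11 -> 111111111110 (12 bits)
  12 -> 1111111111110 (13 bits)
Total length = 13 + 12 + 13 = 38 bits.

Unary([12, 11, 12]) = 11111111111101111111111101111111111110 (38 bits)


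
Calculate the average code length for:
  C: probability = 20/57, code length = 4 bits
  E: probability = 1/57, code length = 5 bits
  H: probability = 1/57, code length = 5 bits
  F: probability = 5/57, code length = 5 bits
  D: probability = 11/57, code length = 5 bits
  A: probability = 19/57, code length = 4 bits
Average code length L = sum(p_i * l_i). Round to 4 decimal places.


Weighted contributions p_i * l_i:
  C: (20/57) * 4 = 80/57
  E: (1/57) * 5 = 5/57
  H: (1/57) * 5 = 5/57
  F: (5/57) * 5 = 25/57
  D: (11/57) * 5 = 55/57
  A: (19/57) * 4 = 76/57
Sum = (80 + 5 + 5 + 25 + 55 + 76)/57 = 246/57

L = 246/57 = 4.3158 bits/symbol


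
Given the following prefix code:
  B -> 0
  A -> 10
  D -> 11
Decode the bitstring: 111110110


Decoding step by step:
Bits 11 -> D
Bits 11 -> D
Bits 10 -> A
Bits 11 -> D
Bits 0 -> B


Decoded message: DDADB


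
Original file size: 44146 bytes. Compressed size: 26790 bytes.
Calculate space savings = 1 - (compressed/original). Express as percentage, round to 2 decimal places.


ratio = compressed/original = 26790/44146 = 0.60685
savings = 1 - ratio = 1 - 0.60685 = 0.39315
as a percentage: 0.39315 * 100 = 39.32%

Space savings = 1 - 26790/44146 = 39.32%


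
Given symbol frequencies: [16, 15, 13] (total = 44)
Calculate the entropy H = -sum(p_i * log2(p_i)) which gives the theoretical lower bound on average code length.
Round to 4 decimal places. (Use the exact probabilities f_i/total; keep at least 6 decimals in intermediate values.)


Per-symbol terms -p_i * log2(p_i) with p_i = f_i/44:
  p = 16/44 = 0.363636: log2(p) = -1.459432, -p*log2(p) = 0.530702
  p = 15/44 = 0.340909: log2(p) = -1.552541, -p*log2(p) = 0.529275
  p = 13/44 = 0.295455: log2(p) = -1.758992, -p*log2(p) = 0.519702
H = 0.530702 + 0.529275 + 0.519702 = 1.579679

H = 1.5797 bits/symbol


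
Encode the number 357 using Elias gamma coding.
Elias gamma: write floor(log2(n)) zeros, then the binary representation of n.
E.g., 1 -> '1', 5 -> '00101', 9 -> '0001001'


num_bits = floor(log2(357)) + 1 = 9
leading_zeros = num_bits - 1 = 8
binary(357) = 101100101

Elias gamma(357) = '00000000' + '101100101' = 00000000101100101 (17 bits)


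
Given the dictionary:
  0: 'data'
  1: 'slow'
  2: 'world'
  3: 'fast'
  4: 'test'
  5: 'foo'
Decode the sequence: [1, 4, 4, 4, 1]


Look up each index in the dictionary:
  1 -> 'slow'
  4 -> 'test'
  4 -> 'test'
  4 -> 'test'
  1 -> 'slow'

Decoded: "slow test test test slow"


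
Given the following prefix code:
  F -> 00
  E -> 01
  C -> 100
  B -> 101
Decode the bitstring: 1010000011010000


Decoding step by step:
Bits 101 -> B
Bits 00 -> F
Bits 00 -> F
Bits 01 -> E
Bits 101 -> B
Bits 00 -> F
Bits 00 -> F


Decoded message: BFFEBFF


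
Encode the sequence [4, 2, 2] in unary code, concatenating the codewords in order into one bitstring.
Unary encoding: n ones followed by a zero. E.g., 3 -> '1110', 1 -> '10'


Encode each number as n ones followed by a terminating 0:
  4 -> 11110 (5 bits)
  2 -> 110 (3 bits)
  2 -> 110 (3 bits)
Total length = 5 + 3 + 3 = 11 bits.

Unary([4, 2, 2]) = 11110110110 (11 bits)


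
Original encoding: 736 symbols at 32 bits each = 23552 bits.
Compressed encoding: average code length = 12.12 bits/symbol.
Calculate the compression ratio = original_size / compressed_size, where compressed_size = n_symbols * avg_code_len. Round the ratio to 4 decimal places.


original_size = n_symbols * orig_bits = 736 * 32 = 23552 bits
compressed_size = n_symbols * avg_code_len = 736 * 12.12 = 8920.32 bits
ratio = original_size / compressed_size = 23552 / 8920.32 = 2.6403

Compression ratio = 2.6403


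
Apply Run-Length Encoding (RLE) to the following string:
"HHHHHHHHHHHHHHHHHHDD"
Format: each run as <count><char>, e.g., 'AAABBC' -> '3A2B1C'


Scanning runs left to right:
  i=0: run of 'H' x 18 -> '18H'
  i=18: run of 'D' x 2 -> '2D'

RLE = 18H2D


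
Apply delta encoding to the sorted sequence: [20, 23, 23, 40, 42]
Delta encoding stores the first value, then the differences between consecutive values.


First value: 20
Deltas:
  23 - 20 = 3
  23 - 23 = 0
  40 - 23 = 17
  42 - 40 = 2


Delta encoded: [20, 3, 0, 17, 2]


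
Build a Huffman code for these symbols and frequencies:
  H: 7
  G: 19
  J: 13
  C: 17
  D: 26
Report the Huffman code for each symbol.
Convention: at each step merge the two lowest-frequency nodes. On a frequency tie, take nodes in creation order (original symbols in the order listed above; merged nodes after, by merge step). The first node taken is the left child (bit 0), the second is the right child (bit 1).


Huffman tree construction:
Step 1: Merge H(7) + J(13) = 20
Step 2: Merge C(17) + G(19) = 36
Step 3: Merge (H+J)(20) + D(26) = 46
Step 4: Merge (C+G)(36) + ((H+J)+D)(46) = 82
Read each symbol's code off the tree from the root (left child = 0, right child = 1).

Codes:
  H: 100 (length 3)
  G: 01 (length 2)
  J: 101 (length 3)
  C: 00 (length 2)
  D: 11 (length 2)
Average code length: 184/82 = 2.2439 bits/symbol


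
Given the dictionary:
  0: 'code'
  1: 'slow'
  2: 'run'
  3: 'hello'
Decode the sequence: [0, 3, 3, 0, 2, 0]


Look up each index in the dictionary:
  0 -> 'code'
  3 -> 'hello'
  3 -> 'hello'
  0 -> 'code'
  2 -> 'run'
  0 -> 'code'

Decoded: "code hello hello code run code"


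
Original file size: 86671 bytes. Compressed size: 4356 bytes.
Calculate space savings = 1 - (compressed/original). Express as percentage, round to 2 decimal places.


ratio = compressed/original = 4356/86671 = 0.050259
savings = 1 - ratio = 1 - 0.050259 = 0.949741
as a percentage: 0.949741 * 100 = 94.97%

Space savings = 1 - 4356/86671 = 94.97%


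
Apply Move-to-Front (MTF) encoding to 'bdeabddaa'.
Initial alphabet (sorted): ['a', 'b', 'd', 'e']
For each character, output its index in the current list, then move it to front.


MTF encoding:
'b': index 1 in ['a', 'b', 'd', 'e'] -> ['b', 'a', 'd', 'e']
'd': index 2 in ['b', 'a', 'd', 'e'] -> ['d', 'b', 'a', 'e']
'e': index 3 in ['d', 'b', 'a', 'e'] -> ['e', 'd', 'b', 'a']
'a': index 3 in ['e', 'd', 'b', 'a'] -> ['a', 'e', 'd', 'b']
'b': index 3 in ['a', 'e', 'd', 'b'] -> ['b', 'a', 'e', 'd']
'd': index 3 in ['b', 'a', 'e', 'd'] -> ['d', 'b', 'a', 'e']
'd': index 0 in ['d', 'b', 'a', 'e'] -> ['d', 'b', 'a', 'e']
'a': index 2 in ['d', 'b', 'a', 'e'] -> ['a', 'd', 'b', 'e']
'a': index 0 in ['a', 'd', 'b', 'e'] -> ['a', 'd', 'b', 'e']


Output: [1, 2, 3, 3, 3, 3, 0, 2, 0]


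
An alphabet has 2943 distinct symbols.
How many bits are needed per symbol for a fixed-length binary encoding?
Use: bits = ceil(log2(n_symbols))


log2(2943) = 11.5231
Bracket: 2^11 = 2048 < 2943 <= 2^12 = 4096
So ceil(log2(2943)) = 12

bits = ceil(log2(2943)) = ceil(11.5231) = 12 bits


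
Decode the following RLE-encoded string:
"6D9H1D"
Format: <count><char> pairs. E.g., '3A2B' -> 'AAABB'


Expanding each <count><char> pair:
  6D -> 'DDDDDD'
  9H -> 'HHHHHHHHH'
  1D -> 'D'

Decoded = DDDDDDHHHHHHHHHD


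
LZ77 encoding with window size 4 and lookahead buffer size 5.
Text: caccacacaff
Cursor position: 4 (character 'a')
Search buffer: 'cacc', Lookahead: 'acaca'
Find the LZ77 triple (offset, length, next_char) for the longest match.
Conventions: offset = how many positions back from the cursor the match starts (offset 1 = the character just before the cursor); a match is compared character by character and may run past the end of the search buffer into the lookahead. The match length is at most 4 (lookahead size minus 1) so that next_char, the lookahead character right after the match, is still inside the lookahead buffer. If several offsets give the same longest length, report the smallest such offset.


Try each offset into the search buffer:
  offset=1 (pos 3, char 'c'): match length 0
  offset=2 (pos 2, char 'c'): match length 0
  offset=3 (pos 1, char 'a'): match length 2
  offset=4 (pos 0, char 'c'): match length 0
Longest match has length 2 at offset 3.
next_char = character at position 4 + 2 = 6 -> 'a'

Best match: offset=3, length=2 (matching 'ac' starting at position 1)
LZ77 triple: (3, 2, 'a')


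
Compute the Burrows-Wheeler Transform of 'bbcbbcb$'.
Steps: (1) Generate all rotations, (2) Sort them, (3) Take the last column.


Rotations (sorted):
  0: $bbcbbcb -> last char: b
  1: b$bbcbbc -> last char: c
  2: bbcb$bbc -> last char: c
  3: bbcbbcb$ -> last char: $
  4: bcb$bbcb -> last char: b
  5: bcbbcb$b -> last char: b
  6: cb$bbcbb -> last char: b
  7: cbbcb$bb -> last char: b


BWT = bcc$bbbb


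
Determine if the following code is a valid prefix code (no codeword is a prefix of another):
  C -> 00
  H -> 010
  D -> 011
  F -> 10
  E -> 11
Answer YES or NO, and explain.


Checking each pair (does one codeword prefix another?):
  C='00' vs H='010': no prefix
  C='00' vs D='011': no prefix
  C='00' vs F='10': no prefix
  C='00' vs E='11': no prefix
  H='010' vs C='00': no prefix
  H='010' vs D='011': no prefix
  H='010' vs F='10': no prefix
  H='010' vs E='11': no prefix
  D='011' vs C='00': no prefix
  D='011' vs H='010': no prefix
  D='011' vs F='10': no prefix
  D='011' vs E='11': no prefix
  F='10' vs C='00': no prefix
  F='10' vs H='010': no prefix
  F='10' vs D='011': no prefix
  F='10' vs E='11': no prefix
  E='11' vs C='00': no prefix
  E='11' vs H='010': no prefix
  E='11' vs D='011': no prefix
  E='11' vs F='10': no prefix
No violation found over all pairs.

YES -- this is a valid prefix code. No codeword is a prefix of any other codeword.


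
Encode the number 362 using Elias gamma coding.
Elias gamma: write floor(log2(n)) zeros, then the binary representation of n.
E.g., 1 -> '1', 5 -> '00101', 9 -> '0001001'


num_bits = floor(log2(362)) + 1 = 9
leading_zeros = num_bits - 1 = 8
binary(362) = 101101010

Elias gamma(362) = '00000000' + '101101010' = 00000000101101010 (17 bits)


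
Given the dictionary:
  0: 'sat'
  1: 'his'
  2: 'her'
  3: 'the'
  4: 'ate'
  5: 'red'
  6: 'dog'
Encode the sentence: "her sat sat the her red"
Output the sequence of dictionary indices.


Look up each word in the dictionary:
  'her' -> 2
  'sat' -> 0
  'sat' -> 0
  'the' -> 3
  'her' -> 2
  'red' -> 5

Encoded: [2, 0, 0, 3, 2, 5]


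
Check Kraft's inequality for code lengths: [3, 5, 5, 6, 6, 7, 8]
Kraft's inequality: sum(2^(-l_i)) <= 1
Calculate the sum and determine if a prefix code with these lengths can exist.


Sum = 2^(-3) + 2^(-5) + 2^(-5) + 2^(-6) + 2^(-6) + 2^(-7) + 2^(-8)
    = 0.125 + 0.03125 + 0.03125 + 0.015625 + 0.015625 + 0.0078125 + 0.00390625
    = 59/256 = 0.23046875
Since 0.23046875 <= 1, Kraft's inequality IS satisfied.
A prefix code with these lengths CAN exist.

Kraft sum = 0.23046875. Satisfied.


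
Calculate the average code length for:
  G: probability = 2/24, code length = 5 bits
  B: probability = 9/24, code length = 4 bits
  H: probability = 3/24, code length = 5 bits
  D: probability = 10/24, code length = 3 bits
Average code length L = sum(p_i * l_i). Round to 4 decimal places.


Weighted contributions p_i * l_i:
  G: (2/24) * 5 = 10/24
  B: (9/24) * 4 = 36/24
  H: (3/24) * 5 = 15/24
  D: (10/24) * 3 = 30/24
Sum = (10 + 36 + 15 + 30)/24 = 91/24

L = 91/24 = 3.7917 bits/symbol


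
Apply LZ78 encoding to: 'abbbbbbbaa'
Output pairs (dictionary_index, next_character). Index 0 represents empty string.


LZ78 encoding steps:
Dictionary: {0: ''}
Step 1: w='' (idx 0), next='a' -> output (0, 'a'), add 'a' as idx 1
Step 2: w='' (idx 0), next='b' -> output (0, 'b'), add 'b' as idx 2
Step 3: w='b' (idx 2), next='b' -> output (2, 'b'), add 'bb' as idx 3
Step 4: w='bb' (idx 3), next='b' -> output (3, 'b'), add 'bbb' as idx 4
Step 5: w='b' (idx 2), next='a' -> output (2, 'a'), add 'ba' as idx 5
Step 6: w='a' (idx 1), end of input -> output (1, '')


Encoded: [(0, 'a'), (0, 'b'), (2, 'b'), (3, 'b'), (2, 'a'), (1, '')]


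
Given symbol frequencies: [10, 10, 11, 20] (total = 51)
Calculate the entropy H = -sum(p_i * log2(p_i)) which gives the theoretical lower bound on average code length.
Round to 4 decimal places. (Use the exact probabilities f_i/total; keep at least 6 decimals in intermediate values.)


Per-symbol terms -p_i * log2(p_i) with p_i = f_i/51:
  p = 10/51 = 0.196078: log2(p) = -2.350497, -p*log2(p) = 0.460882
  p = 10/51 = 0.196078: log2(p) = -2.350497, -p*log2(p) = 0.460882
  p = 11/51 = 0.215686: log2(p) = -2.212994, -p*log2(p) = 0.477312
  p = 20/51 = 0.392157: log2(p) = -1.350497, -p*log2(p) = 0.529607
H = 0.460882 + 0.460882 + 0.477312 + 0.529607 = 1.928683

H = 1.9287 bits/symbol


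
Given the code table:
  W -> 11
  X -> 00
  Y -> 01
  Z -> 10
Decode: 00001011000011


Decoding:
00 -> X
00 -> X
10 -> Z
11 -> W
00 -> X
00 -> X
11 -> W


Result: XXZWXXW


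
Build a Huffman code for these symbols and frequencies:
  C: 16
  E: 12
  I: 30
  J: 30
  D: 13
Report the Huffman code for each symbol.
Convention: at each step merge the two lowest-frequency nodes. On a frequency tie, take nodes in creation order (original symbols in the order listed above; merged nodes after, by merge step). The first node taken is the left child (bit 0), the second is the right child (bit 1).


Huffman tree construction:
Step 1: Merge E(12) + D(13) = 25
Step 2: Merge C(16) + (E+D)(25) = 41
Step 3: Merge I(30) + J(30) = 60
Step 4: Merge (C+(E+D))(41) + (I+J)(60) = 101
Read each symbol's code off the tree from the root (left child = 0, right child = 1).

Codes:
  C: 00 (length 2)
  E: 010 (length 3)
  I: 10 (length 2)
  J: 11 (length 2)
  D: 011 (length 3)
Average code length: 227/101 = 2.2475 bits/symbol


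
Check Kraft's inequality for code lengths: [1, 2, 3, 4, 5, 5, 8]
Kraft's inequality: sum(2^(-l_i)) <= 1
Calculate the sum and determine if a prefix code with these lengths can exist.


Sum = 2^(-1) + 2^(-2) + 2^(-3) + 2^(-4) + 2^(-5) + 2^(-5) + 2^(-8)
    = 0.5 + 0.25 + 0.125 + 0.0625 + 0.03125 + 0.03125 + 0.00390625
    = 257/256 = 1.00390625
Since 1.00390625 > 1, Kraft's inequality is NOT satisfied.
A prefix code with these lengths CANNOT exist.

Kraft sum = 1.00390625. Not satisfied.


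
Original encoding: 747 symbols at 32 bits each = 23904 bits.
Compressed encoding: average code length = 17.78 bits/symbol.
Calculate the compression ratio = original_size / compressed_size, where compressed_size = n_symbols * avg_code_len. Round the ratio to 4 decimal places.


original_size = n_symbols * orig_bits = 747 * 32 = 23904 bits
compressed_size = n_symbols * avg_code_len = 747 * 17.78 = 13281.66 bits
ratio = original_size / compressed_size = 23904 / 13281.66 = 1.7998

Compression ratio = 1.7998


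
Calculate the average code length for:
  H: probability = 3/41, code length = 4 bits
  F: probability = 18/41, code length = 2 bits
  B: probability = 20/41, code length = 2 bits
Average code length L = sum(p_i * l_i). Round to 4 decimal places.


Weighted contributions p_i * l_i:
  H: (3/41) * 4 = 12/41
  F: (18/41) * 2 = 36/41
  B: (20/41) * 2 = 40/41
Sum = (12 + 36 + 40)/41 = 88/41

L = 88/41 = 2.1463 bits/symbol


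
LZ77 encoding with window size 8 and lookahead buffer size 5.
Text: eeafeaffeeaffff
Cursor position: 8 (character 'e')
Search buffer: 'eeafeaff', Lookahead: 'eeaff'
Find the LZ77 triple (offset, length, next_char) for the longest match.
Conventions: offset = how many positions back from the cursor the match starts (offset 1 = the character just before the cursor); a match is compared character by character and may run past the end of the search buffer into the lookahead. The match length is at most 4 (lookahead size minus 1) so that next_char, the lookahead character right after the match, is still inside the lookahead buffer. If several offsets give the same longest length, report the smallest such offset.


Try each offset into the search buffer:
  offset=1 (pos 7, char 'f'): match length 0
  offset=2 (pos 6, char 'f'): match length 0
  offset=3 (pos 5, char 'a'): match length 0
  offset=4 (pos 4, char 'e'): match length 1
  offset=5 (pos 3, char 'f'): match length 0
  offset=6 (pos 2, char 'a'): match length 0
  offset=7 (pos 1, char 'e'): match length 1
  offset=8 (pos 0, char 'e'): match length 4
Longest match has length 4 at offset 8.
next_char = character at position 8 + 4 = 12 -> 'f'

Best match: offset=8, length=4 (matching 'eeaf' starting at position 0)
LZ77 triple: (8, 4, 'f')


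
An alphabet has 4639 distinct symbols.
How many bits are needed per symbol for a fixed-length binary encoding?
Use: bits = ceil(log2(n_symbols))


log2(4639) = 12.1796
Bracket: 2^12 = 4096 < 4639 <= 2^13 = 8192
So ceil(log2(4639)) = 13

bits = ceil(log2(4639)) = ceil(12.1796) = 13 bits


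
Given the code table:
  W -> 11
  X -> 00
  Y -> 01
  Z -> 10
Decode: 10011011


Decoding:
10 -> Z
01 -> Y
10 -> Z
11 -> W


Result: ZYZW


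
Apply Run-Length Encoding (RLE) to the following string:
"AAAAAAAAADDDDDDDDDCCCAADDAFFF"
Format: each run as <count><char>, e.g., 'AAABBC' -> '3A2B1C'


Scanning runs left to right:
  i=0: run of 'A' x 9 -> '9A'
  i=9: run of 'D' x 9 -> '9D'
  i=18: run of 'C' x 3 -> '3C'
  i=21: run of 'A' x 2 -> '2A'
  i=23: run of 'D' x 2 -> '2D'
  i=25: run of 'A' x 1 -> '1A'
  i=26: run of 'F' x 3 -> '3F'

RLE = 9A9D3C2A2D1A3F
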